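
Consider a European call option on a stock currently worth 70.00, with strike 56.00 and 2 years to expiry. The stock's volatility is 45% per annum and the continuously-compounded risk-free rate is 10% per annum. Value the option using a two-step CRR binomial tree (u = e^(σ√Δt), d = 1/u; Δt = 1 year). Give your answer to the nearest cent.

29.73

CRR parameters: u = e^(σ√Δt) = e^(0.45·√1) = 1.5683, d = 1/u = 0.6376
Per-period rate: rΔt = 0.1·1 = 0.1, so R = e^0.1 = 1.1052
Risk-neutral probability p = (e^0.1 − 0.6376)/(1.5683 − 0.6376) = 0.4675/0.9307 = 0.5024
Terminal stock prices: S_uu = 172.2, S_ud = 70, S_dd = 28.46
Terminal payoffs (S − K): max(116.2, 0) = 116.2, max(14, 0) = 14, max(-27.54, 0) = 0
Node u (S = 109.8): V_u = e^(−0.1)·[0.5024·116.1722 + 0.4976·14.0000] = 59.1110
Node d (S = 44.63): V_d = e^(−0.1)·[0.5024·14.0000 + 0.4976·0.0000] = 6.3638
Node 0 (S = 70): V_0 = e^(−0.1)·[0.5024·59.1110 + 0.4976·6.3638] = 29.7349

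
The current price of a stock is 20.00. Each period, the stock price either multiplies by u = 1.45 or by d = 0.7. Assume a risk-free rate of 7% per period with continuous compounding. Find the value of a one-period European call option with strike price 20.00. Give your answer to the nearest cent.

4.17

Risk-neutral probability p = (e^0.07 − 0.7)/(1.45 − 0.7) = 0.3725/0.7500 = 0.4967
Terminal stock prices: S_u = 29, S_d = 14
Terminal payoffs (S − K): max(9, 0) = 9, max(-6, 0) = 0
Node 0 (S = 20): V_0 = e^(−0.07)·[0.4967·9.0000 + 0.5033·0.0000] = 4.1679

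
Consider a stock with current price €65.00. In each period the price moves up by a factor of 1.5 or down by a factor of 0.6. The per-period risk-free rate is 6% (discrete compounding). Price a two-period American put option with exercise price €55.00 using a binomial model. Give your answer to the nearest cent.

€7.38

Risk-neutral probability p = (1 + 0.06 − 0.6)/(1.5 − 0.6) = 0.4600/0.9000 = 0.5111
Terminal stock prices: S_uu = 146.2, S_ud = 58.5, S_dd = 23.4
Terminal payoffs (K − S): max(-91.25, 0) = 0, max(-3.5, 0) = 0, max(31.6, 0) = 31.6
Node u (S = 97.5): continuation = 1/1.06·[0.5111·0.0000 + 0.4889·0.0000] = 0.0000; exercise value = 0.0000 ≤ continuation, so V_u = 0.0000
Node d (S = 39): continuation = 1/1.06·[0.5111·0.0000 + 0.4889·31.6000] = 14.5744; exercise value = 16.0000 > continuation, so V_d = 16.0000 (exercise)
Node 0 (S = 65): continuation = 1/1.06·[0.5111·0.0000 + 0.4889·16.0000] = 7.3795; exercise value = 0.0000 ≤ continuation, so V_0 = 7.3795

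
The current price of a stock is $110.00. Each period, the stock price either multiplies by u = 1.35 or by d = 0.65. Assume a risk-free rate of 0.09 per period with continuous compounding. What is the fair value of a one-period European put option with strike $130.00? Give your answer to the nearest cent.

Risk-neutral probability p = (e^0.09 − 0.65)/(1.35 − 0.65) = 0.4442/0.7000 = 0.6345
Terminal stock prices: S_u = 148.5, S_d = 71.5
Terminal payoffs (K − S): max(-18.5, 0) = 0, max(58.5, 0) = 58.5
Node 0 (S = 110): V_0 = e^(−0.09)·[0.6345·0.0000 + 0.3655·58.5000] = 19.5396

$19.54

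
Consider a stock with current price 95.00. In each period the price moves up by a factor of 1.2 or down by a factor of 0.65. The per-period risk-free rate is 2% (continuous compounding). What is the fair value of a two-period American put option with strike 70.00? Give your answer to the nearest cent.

3.07

Risk-neutral probability p = (e^0.02 − 0.65)/(1.2 − 0.65) = 0.3702/0.5500 = 0.6731
Terminal stock prices: S_uu = 136.8, S_ud = 74.1, S_dd = 40.14
Terminal payoffs (K − S): max(-66.8, 0) = 0, max(-4.1, 0) = 0, max(29.86, 0) = 29.86
Node u (S = 114): continuation = e^(−0.02)·[0.6731·0.0000 + 0.3269·0.0000] = 0.0000; exercise value = 0.0000 ≤ continuation, so V_u = 0.0000
Node d (S = 61.75): continuation = e^(−0.02)·[0.6731·0.0000 + 0.3269·29.8625] = 9.5689; exercise value = 8.2500 ≤ continuation, so V_d = 9.5689
Node 0 (S = 95): continuation = e^(−0.02)·[0.6731·0.0000 + 0.3269·9.5689] = 3.0662; exercise value = 0.0000 ≤ continuation, so V_0 = 3.0662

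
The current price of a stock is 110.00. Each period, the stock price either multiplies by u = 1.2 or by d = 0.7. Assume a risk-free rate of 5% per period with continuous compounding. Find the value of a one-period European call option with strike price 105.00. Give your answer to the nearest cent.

Risk-neutral probability p = (e^0.05 − 0.7)/(1.2 − 0.7) = 0.3513/0.5000 = 0.7025
Terminal stock prices: S_u = 132, S_d = 77
Terminal payoffs (S − K): max(27, 0) = 27, max(-28, 0) = 0
Node 0 (S = 110): V_0 = e^(−0.05)·[0.7025·27.0000 + 0.2975·0.0000] = 18.0435

18.04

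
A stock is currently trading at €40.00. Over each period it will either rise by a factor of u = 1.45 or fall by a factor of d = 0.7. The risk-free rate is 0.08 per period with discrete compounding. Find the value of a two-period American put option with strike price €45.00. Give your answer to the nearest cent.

€8.71

Risk-neutral probability p = (1 + 0.08 − 0.7)/(1.45 − 0.7) = 0.3800/0.7500 = 0.5067
Terminal stock prices: S_uu = 84.1, S_ud = 40.6, S_dd = 19.6
Terminal payoffs (K − S): max(-39.1, 0) = 0, max(4.4, 0) = 4.4, max(25.4, 0) = 25.4
Node u (S = 58): continuation = 1/1.08·[0.5067·0.0000 + 0.4933·4.4000] = 2.0099; exercise value = 0.0000 ≤ continuation, so V_u = 2.0099
Node d (S = 28): continuation = 1/1.08·[0.5067·4.4000 + 0.4933·25.4000] = 13.6667; exercise value = 17.0000 > continuation, so V_d = 17.0000 (exercise)
Node 0 (S = 40): continuation = 1/1.08·[0.5067·2.0099 + 0.4933·17.0000] = 8.7083; exercise value = 5.0000 ≤ continuation, so V_0 = 8.7083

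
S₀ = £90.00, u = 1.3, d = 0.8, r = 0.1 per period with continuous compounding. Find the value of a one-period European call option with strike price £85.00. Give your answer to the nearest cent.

Risk-neutral probability p = (e^0.1 − 0.8)/(1.3 − 0.8) = 0.3052/0.5000 = 0.6103
Terminal stock prices: S_u = 117, S_d = 72
Terminal payoffs (S − K): max(32, 0) = 32, max(-13, 0) = 0
Node 0 (S = 90): V_0 = e^(−0.1)·[0.6103·32.0000 + 0.3897·0.0000] = 17.6723

£17.67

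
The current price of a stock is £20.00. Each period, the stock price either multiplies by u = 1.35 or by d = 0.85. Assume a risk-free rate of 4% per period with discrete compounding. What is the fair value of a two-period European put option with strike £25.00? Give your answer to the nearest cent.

Risk-neutral probability p = (1 + 0.04 − 0.85)/(1.35 − 0.85) = 0.1900/0.5000 = 0.3800
Terminal stock prices: S_uu = 36.45, S_ud = 22.95, S_dd = 14.45
Terminal payoffs (K − S): max(-11.45, 0) = 0, max(2.05, 0) = 2.05, max(10.55, 0) = 10.55
Node u (S = 27): V_u = 1/1.04·[0.3800·0.0000 + 0.6200·2.0500] = 1.2221
Node d (S = 17): V_d = 1/1.04·[0.3800·2.0500 + 0.6200·10.5500] = 7.0385
Node 0 (S = 20): V_0 = 1/1.04·[0.3800·1.2221 + 0.6200·7.0385] = 4.6425

£4.64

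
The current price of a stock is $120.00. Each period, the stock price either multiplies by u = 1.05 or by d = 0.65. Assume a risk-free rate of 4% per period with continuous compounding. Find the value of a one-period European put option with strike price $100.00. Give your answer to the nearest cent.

Risk-neutral probability p = (e^0.04 − 0.65)/(1.05 − 0.65) = 0.3908/0.4000 = 0.9770
Terminal stock prices: S_u = 126, S_d = 78
Terminal payoffs (K − S): max(-26, 0) = 0, max(22, 0) = 22
Node 0 (S = 120): V_0 = e^(−0.04)·[0.9770·0.0000 + 0.0230·22.0000] = 0.4856

$0.49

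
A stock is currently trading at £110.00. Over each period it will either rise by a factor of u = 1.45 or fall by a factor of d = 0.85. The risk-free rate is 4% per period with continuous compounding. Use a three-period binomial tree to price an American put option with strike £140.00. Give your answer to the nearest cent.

Risk-neutral probability p = (e^0.04 − 0.85)/(1.45 − 0.85) = 0.1908/0.6000 = 0.3180
Terminal stock prices: S_uuu = 335.3, S_uud = 196.6, S_udd = 115.2, S_ddd = 67.55
Terminal payoffs (K − S): max(-195.3, 0) = 0, max(-56.58, 0) = 0, max(24.76, 0) = 24.76, max(72.45, 0) = 72.45
Node uu (S = 231.3): continuation = e^(−0.04)·[0.3180·0.0000 + 0.6820·0.0000] = 0.0000; exercise value = 0.0000 ≤ continuation, so V_uu = 0.0000
Node ud (S = 135.6): continuation = e^(−0.04)·[0.3180·0.0000 + 0.6820·24.7613] = 16.2246; exercise value = 4.4250 ≤ continuation, so V_ud = 16.2246
Node dd (S = 79.47): continuation = e^(−0.04)·[0.3180·24.7613 + 0.6820·72.4463] = 55.0355; exercise value = 60.5250 > continuation, so V_dd = 60.5250 (exercise)
Node u (S = 159.5): continuation = e^(−0.04)·[0.3180·0.0000 + 0.6820·16.2246] = 10.6310; exercise value = 0.0000 ≤ continuation, so V_u = 10.6310
Node d (S = 93.5): continuation = e^(−0.04)·[0.3180·16.2246 + 0.6820·60.5250] = 44.6159; exercise value = 46.5000 > continuation, so V_d = 46.5000 (exercise)
Node 0 (S = 110): continuation = e^(−0.04)·[0.3180·10.6310 + 0.6820·46.5000] = 33.7170; exercise value = 30.0000 ≤ continuation, so V_0 = 33.7170

£33.72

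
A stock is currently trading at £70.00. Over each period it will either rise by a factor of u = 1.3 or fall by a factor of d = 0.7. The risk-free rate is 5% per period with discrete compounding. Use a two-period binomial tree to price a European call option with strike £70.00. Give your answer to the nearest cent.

£14.91

Risk-neutral probability p = (1 + 0.05 − 0.7)/(1.3 − 0.7) = 0.3500/0.6000 = 0.5833
Terminal stock prices: S_uu = 118.3, S_ud = 63.7, S_dd = 34.3
Terminal payoffs (S − K): max(48.3, 0) = 48.3, max(-6.3, 0) = 0, max(-35.7, 0) = 0
Node u (S = 91): V_u = 1/1.05·[0.5833·48.3000 + 0.4167·0.0000] = 26.8333
Node d (S = 49): V_d = 1/1.05·[0.5833·0.0000 + 0.4167·0.0000] = 0.0000
Node 0 (S = 70): V_0 = 1/1.05·[0.5833·26.8333 + 0.4167·0.0000] = 14.9074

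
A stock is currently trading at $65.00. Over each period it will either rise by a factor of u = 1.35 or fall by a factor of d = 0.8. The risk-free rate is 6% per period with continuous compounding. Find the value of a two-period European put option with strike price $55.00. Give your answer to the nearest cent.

Risk-neutral probability p = (e^0.06 − 0.8)/(1.35 − 0.8) = 0.2618/0.5500 = 0.4761
Terminal stock prices: S_uu = 118.5, S_ud = 70.2, S_dd = 41.6
Terminal payoffs (K − S): max(-63.46, 0) = 0, max(-15.2, 0) = 0, max(13.4, 0) = 13.4
Node u (S = 87.75): V_u = e^(−0.06)·[0.4761·0.0000 + 0.5239·0.0000] = 0.0000
Node d (S = 52): V_d = e^(−0.06)·[0.4761·0.0000 + 0.5239·13.4000] = 6.6119
Node 0 (S = 65): V_0 = e^(−0.06)·[0.4761·0.0000 + 0.5239·6.6119] = 3.2624

$3.26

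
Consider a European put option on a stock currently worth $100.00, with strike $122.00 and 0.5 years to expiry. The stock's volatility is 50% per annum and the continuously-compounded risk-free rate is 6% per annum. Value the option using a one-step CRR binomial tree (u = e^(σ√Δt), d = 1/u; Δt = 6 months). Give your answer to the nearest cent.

$27.40

CRR parameters: u = e^(σ√Δt) = e^(0.5·√0.5) = 1.4241, d = 1/u = 0.7022
Per-period rate: rΔt = 0.06·0.5 = 0.03, so R = e^0.03 = 1.0305
Risk-neutral probability p = (e^0.03 − 0.7022)/(1.4241 − 0.7022) = 0.3283/0.7219 = 0.4547
Terminal stock prices: S_u = 142.4, S_d = 70.22
Terminal payoffs (K − S): max(-20.41, 0) = 0, max(51.78, 0) = 51.78
Node 0 (S = 100): V_0 = e^(−0.03)·[0.4547·0.0000 + 0.5453·51.7811] = 27.4015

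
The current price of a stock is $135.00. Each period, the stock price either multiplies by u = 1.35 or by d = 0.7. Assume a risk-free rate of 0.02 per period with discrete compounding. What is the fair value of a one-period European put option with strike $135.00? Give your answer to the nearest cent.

Risk-neutral probability p = (1 + 0.02 − 0.7)/(1.35 − 0.7) = 0.3200/0.6500 = 0.4923
Terminal stock prices: S_u = 182.2, S_d = 94.5
Terminal payoffs (K − S): max(-47.25, 0) = 0, max(40.5, 0) = 40.5
Node 0 (S = 135): V_0 = 1/1.02·[0.4923·0.0000 + 0.5077·40.5000] = 20.1584

$20.16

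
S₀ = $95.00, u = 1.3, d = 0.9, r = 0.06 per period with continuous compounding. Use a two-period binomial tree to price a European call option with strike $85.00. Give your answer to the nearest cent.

Risk-neutral probability p = (e^0.06 − 0.9)/(1.3 − 0.9) = 0.1618/0.4000 = 0.4046
Terminal stock prices: S_uu = 160.6, S_ud = 111.2, S_dd = 76.95
Terminal payoffs (S − K): max(75.55, 0) = 75.55, max(26.15, 0) = 26.15, max(-8.05, 0) = 0
Node u (S = 123.5): V_u = e^(−0.06)·[0.4046·75.5500 + 0.5954·26.1500] = 43.4500
Node d (S = 85.5): V_d = e^(−0.06)·[0.4046·26.1500 + 0.5954·0.0000] = 9.9639
Node 0 (S = 95): V_0 = e^(−0.06)·[0.4046·43.4500 + 0.5954·9.9639] = 22.1429

$22.14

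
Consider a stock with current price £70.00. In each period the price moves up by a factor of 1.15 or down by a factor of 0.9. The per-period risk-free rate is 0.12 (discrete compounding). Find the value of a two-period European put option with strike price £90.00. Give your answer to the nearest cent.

Risk-neutral probability p = (1 + 0.12 − 0.9)/(1.15 − 0.9) = 0.2200/0.2500 = 0.8800
Terminal stock prices: S_uu = 92.57, S_ud = 72.45, S_dd = 56.7
Terminal payoffs (K − S): max(-2.575, 0) = 0, max(17.55, 0) = 17.55, max(33.3, 0) = 33.3
Node u (S = 80.5): V_u = 1/1.12·[0.8800·0.0000 + 0.1200·17.5500] = 1.8804
Node d (S = 63): V_d = 1/1.12·[0.8800·17.5500 + 0.1200·33.3000] = 17.3571
Node 0 (S = 70): V_0 = 1/1.12·[0.8800·1.8804 + 0.1200·17.3571] = 3.3371

£3.34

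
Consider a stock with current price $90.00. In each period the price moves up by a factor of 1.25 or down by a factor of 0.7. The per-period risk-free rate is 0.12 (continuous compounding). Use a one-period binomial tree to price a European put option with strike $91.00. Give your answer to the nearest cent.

$5.53

Risk-neutral probability p = (e^0.12 − 0.7)/(1.25 − 0.7) = 0.4275/0.5500 = 0.7773
Terminal stock prices: S_u = 112.5, S_d = 63
Terminal payoffs (K − S): max(-21.5, 0) = 0, max(28, 0) = 28
Node 0 (S = 90): V_0 = e^(−0.12)·[0.7773·0.0000 + 0.2227·28.0000] = 5.5313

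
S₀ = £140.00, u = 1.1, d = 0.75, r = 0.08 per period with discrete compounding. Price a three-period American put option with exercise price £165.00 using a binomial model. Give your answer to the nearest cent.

Risk-neutral probability p = (1 + 0.08 − 0.75)/(1.1 − 0.75) = 0.3300/0.3500 = 0.9429
Terminal stock prices: S_uuu = 186.3, S_uud = 127.1, S_udd = 86.62, S_ddd = 59.06
Terminal payoffs (K − S): max(-21.34, 0) = 0, max(37.95, 0) = 37.95, max(78.38, 0) = 78.38, max(105.9, 0) = 105.9
Node uu (S = 169.4): continuation = 1/1.08·[0.9429·0.0000 + 0.0571·37.9500] = 2.0079; exercise value = 0.0000 ≤ continuation, so V_uu = 2.0079
Node ud (S = 115.5): continuation = 1/1.08·[0.9429·37.9500 + 0.0571·78.3750] = 37.2778; exercise value = 49.5000 > continuation, so V_ud = 49.5000 (exercise)
Node dd (S = 78.75): continuation = 1/1.08·[0.9429·78.3750 + 0.0571·105.9375] = 74.0278; exercise value = 86.2500 > continuation, so V_dd = 86.2500 (exercise)
Node u (S = 154): continuation = 1/1.08·[0.9429·2.0079 + 0.0571·49.5000] = 4.3720; exercise value = 11.0000 > continuation, so V_u = 11.0000 (exercise)
Node d (S = 105): continuation = 1/1.08·[0.9429·49.5000 + 0.0571·86.2500] = 47.7778; exercise value = 60.0000 > continuation, so V_d = 60.0000 (exercise)
Node 0 (S = 140): continuation = 1/1.08·[0.9429·11.0000 + 0.0571·60.0000] = 12.7778; exercise value = 25.0000 > continuation, so V_0 = 25.0000 (exercise)

£25.00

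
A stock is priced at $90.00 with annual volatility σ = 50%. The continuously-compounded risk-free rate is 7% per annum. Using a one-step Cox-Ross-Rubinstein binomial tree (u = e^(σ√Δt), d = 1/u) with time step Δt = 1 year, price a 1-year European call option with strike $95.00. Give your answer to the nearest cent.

CRR parameters: u = e^(σ√Δt) = e^(0.5·√1) = 1.6487, d = 1/u = 0.6065
Per-period rate: rΔt = 0.07·1 = 0.07, so R = e^0.07 = 1.0725
Risk-neutral probability p = (e^0.07 − 0.6065)/(1.6487 − 0.6065) = 0.4660/1.0422 = 0.4471
Terminal stock prices: S_u = 148.4, S_d = 54.59
Terminal payoffs (S − K): max(53.38, 0) = 53.38, max(-40.41, 0) = 0
Node 0 (S = 90): V_0 = e^(−0.07)·[0.4471·53.3849 + 0.5529·0.0000] = 22.2554

$22.26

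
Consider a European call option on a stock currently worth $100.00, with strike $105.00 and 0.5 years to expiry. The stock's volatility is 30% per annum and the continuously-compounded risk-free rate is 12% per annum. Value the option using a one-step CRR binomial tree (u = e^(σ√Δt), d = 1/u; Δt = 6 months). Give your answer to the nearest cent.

$10.38

CRR parameters: u = e^(σ√Δt) = e^(0.3·√0.5) = 1.2363, d = 1/u = 0.8089
Per-period rate: rΔt = 0.12·0.5 = 0.06, so R = e^0.06 = 1.0618
Risk-neutral probability p = (e^0.06 − 0.8089)/(1.2363 − 0.8089) = 0.2530/0.4275 = 0.5918
Terminal stock prices: S_u = 123.6, S_d = 80.89
Terminal payoffs (S − K): max(18.63, 0) = 18.63, max(-24.11, 0) = 0
Node 0 (S = 100): V_0 = e^(−0.06)·[0.5918·18.6311 + 0.4082·0.0000] = 10.3843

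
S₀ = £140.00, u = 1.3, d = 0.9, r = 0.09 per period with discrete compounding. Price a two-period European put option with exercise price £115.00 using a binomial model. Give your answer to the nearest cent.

£0.37

Risk-neutral probability p = (1 + 0.09 − 0.9)/(1.3 − 0.9) = 0.1900/0.4000 = 0.4750
Terminal stock prices: S_uu = 236.6, S_ud = 163.8, S_dd = 113.4
Terminal payoffs (K − S): max(-121.6, 0) = 0, max(-48.8, 0) = 0, max(1.6, 0) = 1.6
Node u (S = 182): V_u = 1/1.09·[0.4750·0.0000 + 0.5250·0.0000] = 0.0000
Node d (S = 126): V_d = 1/1.09·[0.4750·0.0000 + 0.5250·1.6000] = 0.7706
Node 0 (S = 140): V_0 = 1/1.09·[0.4750·0.0000 + 0.5250·0.7706] = 0.3712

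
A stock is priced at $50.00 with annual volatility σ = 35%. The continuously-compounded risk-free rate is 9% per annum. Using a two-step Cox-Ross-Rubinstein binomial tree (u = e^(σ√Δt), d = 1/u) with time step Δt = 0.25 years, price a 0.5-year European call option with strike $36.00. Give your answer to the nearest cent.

$15.75

CRR parameters: u = e^(σ√Δt) = e^(0.35·√0.25) = 1.1912, d = 1/u = 0.8395
Per-period rate: rΔt = 0.09·0.25 = 0.0225, so R = e^0.0225 = 1.0228
Risk-neutral probability p = (e^0.0225 − 0.8395)/(1.1912 − 0.8395) = 0.1833/0.3518 = 0.5210
Terminal stock prices: S_uu = 70.95, S_ud = 50, S_dd = 35.23
Terminal payoffs (S − K): max(34.95, 0) = 34.95, max(14, 0) = 14, max(-0.7656, 0) = 0
Node u (S = 59.56): V_u = e^(−0.0225)·[0.5210·34.9534 + 0.4790·14.0000] = 24.3633
Node d (S = 41.97): V_d = e^(−0.0225)·[0.5210·14.0000 + 0.4790·0.0000] = 7.1323
Node 0 (S = 50): V_0 = e^(−0.0225)·[0.5210·24.3633 + 0.4790·7.1323] = 15.7520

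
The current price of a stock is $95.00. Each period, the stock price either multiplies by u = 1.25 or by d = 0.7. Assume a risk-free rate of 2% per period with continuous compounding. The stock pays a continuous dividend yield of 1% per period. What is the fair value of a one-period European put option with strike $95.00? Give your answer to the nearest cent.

$12.19

Per-period risk-free factor R = e^0.02 = 1.0202; dividend-adjusted growth = e^(0.02−0.01) = 1.0101.
Risk-neutral probability p = (1.0101 − 0.7)/(1.25 − 0.7) = 0.3101/0.5500 = 0.5637
Terminal stock prices: S_u = 118.8, S_d = 66.5
Terminal payoffs (K − S): max(-23.75, 0) = 0, max(28.5, 0) = 28.5
Node 0 (S = 95): V_0 = e^(−0.02)·[0.5637·0.0000 + 0.4363·28.5000] = 12.1876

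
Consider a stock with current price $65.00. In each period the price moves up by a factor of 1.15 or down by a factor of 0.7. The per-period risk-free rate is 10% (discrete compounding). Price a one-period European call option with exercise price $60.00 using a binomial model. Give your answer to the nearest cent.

Risk-neutral probability p = (1 + 0.1 − 0.7)/(1.15 − 0.7) = 0.4000/0.4500 = 0.8889
Terminal stock prices: S_u = 74.75, S_d = 45.5
Terminal payoffs (S − K): max(14.75, 0) = 14.75, max(-14.5, 0) = 0
Node 0 (S = 65): V_0 = 1/1.1·[0.8889·14.7500 + 0.1111·0.0000] = 11.9192

$11.92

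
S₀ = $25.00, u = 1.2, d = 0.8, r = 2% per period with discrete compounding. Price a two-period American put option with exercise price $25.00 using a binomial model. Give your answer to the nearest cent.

$2.44

Risk-neutral probability p = (1 + 0.02 − 0.8)/(1.2 − 0.8) = 0.2200/0.4000 = 0.5500
Terminal stock prices: S_uu = 36, S_ud = 24, S_dd = 16
Terminal payoffs (K − S): max(-11, 0) = 0, max(1, 0) = 1, max(9, 0) = 9
Node u (S = 30): continuation = 1/1.02·[0.5500·0.0000 + 0.4500·1.0000] = 0.4412; exercise value = 0.0000 ≤ continuation, so V_u = 0.4412
Node d (S = 20): continuation = 1/1.02·[0.5500·1.0000 + 0.4500·9.0000] = 4.5098; exercise value = 5.0000 > continuation, so V_d = 5.0000 (exercise)
Node 0 (S = 25): continuation = 1/1.02·[0.5500·0.4412 + 0.4500·5.0000] = 2.4438; exercise value = 0.0000 ≤ continuation, so V_0 = 2.4438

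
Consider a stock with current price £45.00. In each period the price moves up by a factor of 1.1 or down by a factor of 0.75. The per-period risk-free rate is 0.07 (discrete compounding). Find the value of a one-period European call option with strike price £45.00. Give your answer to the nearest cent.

Risk-neutral probability p = (1 + 0.07 − 0.75)/(1.1 − 0.75) = 0.3200/0.3500 = 0.9143
Terminal stock prices: S_u = 49.5, S_d = 33.75
Terminal payoffs (S − K): max(4.5, 0) = 4.5, max(-11.25, 0) = 0
Node 0 (S = 45): V_0 = 1/1.07·[0.9143·4.5000 + 0.0857·0.0000] = 3.8451

£3.85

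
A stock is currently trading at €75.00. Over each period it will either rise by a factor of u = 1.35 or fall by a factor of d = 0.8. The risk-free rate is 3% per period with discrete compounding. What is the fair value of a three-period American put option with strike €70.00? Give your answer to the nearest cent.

€8.37

Risk-neutral probability p = (1 + 0.03 − 0.8)/(1.35 − 0.8) = 0.2300/0.5500 = 0.4182
Terminal stock prices: S_uuu = 184.5, S_uud = 109.4, S_udd = 64.8, S_ddd = 38.4
Terminal payoffs (K − S): max(-114.5, 0) = 0, max(-39.35, 0) = 0, max(5.2, 0) = 5.2, max(31.6, 0) = 31.6
Node uu (S = 136.7): continuation = 1/1.03·[0.4182·0.0000 + 0.5818·0.0000] = 0.0000; exercise value = 0.0000 ≤ continuation, so V_uu = 0.0000
Node ud (S = 81): continuation = 1/1.03·[0.4182·0.0000 + 0.5818·5.2000] = 2.9373; exercise value = 0.0000 ≤ continuation, so V_ud = 2.9373
Node dd (S = 48): continuation = 1/1.03·[0.4182·5.2000 + 0.5818·31.6000] = 19.9612; exercise value = 22.0000 > continuation, so V_dd = 22.0000 (exercise)
Node u (S = 101.2): continuation = 1/1.03·[0.4182·0.0000 + 0.5818·2.9373] = 1.6592; exercise value = 0.0000 ≤ continuation, so V_u = 1.6592
Node d (S = 60): continuation = 1/1.03·[0.4182·2.9373 + 0.5818·22.0000] = 13.6197; exercise value = 10.0000 ≤ continuation, so V_d = 13.6197
Node 0 (S = 75): continuation = 1/1.03·[0.4182·1.6592 + 0.5818·13.6197] = 8.3671; exercise value = 0.0000 ≤ continuation, so V_0 = 8.3671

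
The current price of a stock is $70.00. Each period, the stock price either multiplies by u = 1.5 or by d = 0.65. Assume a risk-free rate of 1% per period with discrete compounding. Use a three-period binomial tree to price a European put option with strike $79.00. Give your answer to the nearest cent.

$25.31

Risk-neutral probability p = (1 + 0.01 − 0.65)/(1.5 − 0.65) = 0.3600/0.8500 = 0.4235
Terminal stock prices: S_uuu = 236.2, S_uud = 102.4, S_udd = 44.36, S_ddd = 19.22
Terminal payoffs (K − S): max(-157.2, 0) = 0, max(-23.38, 0) = 0, max(34.64, 0) = 34.64, max(59.78, 0) = 59.78
Node uu (S = 157.5): V_uu = 1/1.01·[0.4235·0.0000 + 0.5765·0.0000] = 0.0000
Node ud (S = 68.25): V_ud = 1/1.01·[0.4235·0.0000 + 0.5765·34.6375] = 19.7698
Node dd (S = 29.58): V_dd = 1/1.01·[0.4235·34.6375 + 0.5765·59.7763] = 48.6428
Node u (S = 105): V_u = 1/1.01·[0.4235·0.0000 + 0.5765·19.7698] = 11.2839
Node d (S = 45.5): V_d = 1/1.01·[0.4235·19.7698 + 0.5765·48.6428] = 36.0537
Node 0 (S = 70): V_0 = 1/1.01·[0.4235·11.2839 + 0.5765·36.0537] = 25.3099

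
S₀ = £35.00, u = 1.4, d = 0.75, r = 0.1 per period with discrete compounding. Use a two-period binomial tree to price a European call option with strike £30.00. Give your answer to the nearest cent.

Risk-neutral probability p = (1 + 0.1 − 0.75)/(1.4 − 0.75) = 0.3500/0.6500 = 0.5385
Terminal stock prices: S_uu = 68.6, S_ud = 36.75, S_dd = 19.69
Terminal payoffs (S − K): max(38.6, 0) = 38.6, max(6.75, 0) = 6.75, max(-10.31, 0) = 0
Node u (S = 49): V_u = 1/1.1·[0.5385·38.6000 + 0.4615·6.7500] = 21.7273
Node d (S = 26.25): V_d = 1/1.1·[0.5385·6.7500 + 0.4615·0.0000] = 3.3042
Node 0 (S = 35): V_0 = 1/1.1·[0.5385·21.7273 + 0.4615·3.3042] = 12.0221

£12.02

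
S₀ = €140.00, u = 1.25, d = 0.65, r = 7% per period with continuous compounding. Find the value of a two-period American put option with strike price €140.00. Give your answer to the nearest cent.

€18.27

Risk-neutral probability p = (e^0.07 − 0.65)/(1.25 − 0.65) = 0.4225/0.6000 = 0.7042
Terminal stock prices: S_uu = 218.8, S_ud = 113.8, S_dd = 59.15
Terminal payoffs (K − S): max(-78.75, 0) = 0, max(26.25, 0) = 26.25, max(80.85, 0) = 80.85
Node u (S = 175): continuation = e^(−0.07)·[0.7042·0.0000 + 0.2958·26.2500] = 7.2403; exercise value = 0.0000 ≤ continuation, so V_u = 7.2403
Node d (S = 91): continuation = e^(−0.07)·[0.7042·26.2500 + 0.2958·80.8500] = 39.5351; exercise value = 49.0000 > continuation, so V_d = 49.0000 (exercise)
Node 0 (S = 140): continuation = e^(−0.07)·[0.7042·7.2403 + 0.2958·49.0000] = 18.2690; exercise value = 0.0000 ≤ continuation, so V_0 = 18.2690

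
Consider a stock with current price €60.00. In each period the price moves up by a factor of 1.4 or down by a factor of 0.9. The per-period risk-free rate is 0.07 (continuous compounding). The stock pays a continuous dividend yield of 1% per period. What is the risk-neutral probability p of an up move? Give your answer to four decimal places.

p = 0.3237

Per-period risk-free factor R = e^0.07 = 1.0725; dividend-adjusted growth = e^(0.07−0.01) = 1.0618.
Risk-neutral probability p = (1.0618 − 0.9)/(1.4 − 0.9) = 0.1618/0.5000 = 0.3237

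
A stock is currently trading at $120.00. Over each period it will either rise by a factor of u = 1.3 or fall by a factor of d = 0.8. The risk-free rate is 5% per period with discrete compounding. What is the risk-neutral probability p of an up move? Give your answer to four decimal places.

p = 0.5000

Risk-neutral probability p = (1 + 0.05 − 0.8)/(1.3 − 0.8) = 0.2500/0.5000 = 0.5000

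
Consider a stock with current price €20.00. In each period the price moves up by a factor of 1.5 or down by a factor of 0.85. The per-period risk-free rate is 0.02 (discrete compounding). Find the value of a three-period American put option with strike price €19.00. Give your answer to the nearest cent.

€2.55

Risk-neutral probability p = (1 + 0.02 − 0.85)/(1.5 − 0.85) = 0.1700/0.6500 = 0.2615
Terminal stock prices: S_uuu = 67.5, S_uud = 38.25, S_udd = 21.67, S_ddd = 12.28
Terminal payoffs (K − S): max(-48.5, 0) = 0, max(-19.25, 0) = 0, max(-2.675, 0) = 0, max(6.718, 0) = 6.718
Node uu (S = 45): continuation = 1/1.02·[0.2615·0.0000 + 0.7385·0.0000] = 0.0000; exercise value = 0.0000 ≤ continuation, so V_uu = 0.0000
Node ud (S = 25.5): continuation = 1/1.02·[0.2615·0.0000 + 0.7385·0.0000] = 0.0000; exercise value = 0.0000 ≤ continuation, so V_ud = 0.0000
Node dd (S = 14.45): continuation = 1/1.02·[0.2615·0.0000 + 0.7385·6.7175] = 4.8633; exercise value = 4.5500 ≤ continuation, so V_dd = 4.8633
Node u (S = 30): continuation = 1/1.02·[0.2615·0.0000 + 0.7385·0.0000] = 0.0000; exercise value = 0.0000 ≤ continuation, so V_u = 0.0000
Node d (S = 17): continuation = 1/1.02·[0.2615·0.0000 + 0.7385·4.8633] = 3.5210; exercise value = 2.0000 ≤ continuation, so V_d = 3.5210
Node 0 (S = 20): continuation = 1/1.02·[0.2615·0.0000 + 0.7385·3.5210] = 2.5491; exercise value = 0.0000 ≤ continuation, so V_0 = 2.5491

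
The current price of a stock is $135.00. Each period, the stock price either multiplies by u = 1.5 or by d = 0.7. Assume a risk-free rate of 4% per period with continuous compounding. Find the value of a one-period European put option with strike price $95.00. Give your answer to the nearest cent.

$0.28

Risk-neutral probability p = (e^0.04 − 0.7)/(1.5 − 0.7) = 0.3408/0.8000 = 0.4260
Terminal stock prices: S_u = 202.5, S_d = 94.5
Terminal payoffs (K − S): max(-107.5, 0) = 0, max(0.5, 0) = 0.5
Node 0 (S = 135): V_0 = e^(−0.04)·[0.4260·0.0000 + 0.5740·0.5000] = 0.2757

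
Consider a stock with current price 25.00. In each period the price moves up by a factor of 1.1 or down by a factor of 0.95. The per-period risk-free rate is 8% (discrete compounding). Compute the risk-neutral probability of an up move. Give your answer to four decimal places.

p = 0.8667

Risk-neutral probability p = (1 + 0.08 − 0.95)/(1.1 − 0.95) = 0.1300/0.1500 = 0.8667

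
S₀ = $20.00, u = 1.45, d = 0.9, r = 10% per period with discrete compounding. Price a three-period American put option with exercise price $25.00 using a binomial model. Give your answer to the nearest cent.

Risk-neutral probability p = (1 + 0.1 − 0.9)/(1.45 − 0.9) = 0.2000/0.5500 = 0.3636
Terminal stock prices: S_uuu = 60.97, S_uud = 37.84, S_udd = 23.49, S_ddd = 14.58
Terminal payoffs (K − S): max(-35.97, 0) = 0, max(-12.84, 0) = 0, max(1.51, 0) = 1.51, max(10.42, 0) = 10.42
Node uu (S = 42.05): continuation = 1/1.1·[0.3636·0.0000 + 0.6364·0.0000] = 0.0000; exercise value = 0.0000 ≤ continuation, so V_uu = 0.0000
Node ud (S = 26.1): continuation = 1/1.1·[0.3636·0.0000 + 0.6364·1.5100] = 0.8736; exercise value = 0.0000 ≤ continuation, so V_ud = 0.8736
Node dd (S = 16.2): continuation = 1/1.1·[0.3636·1.5100 + 0.6364·10.4200] = 6.5273; exercise value = 8.8000 > continuation, so V_dd = 8.8000 (exercise)
Node u (S = 29): continuation = 1/1.1·[0.3636·0.0000 + 0.6364·0.8736] = 0.5054; exercise value = 0.0000 ≤ continuation, so V_u = 0.5054
Node d (S = 18): continuation = 1/1.1·[0.3636·0.8736 + 0.6364·8.8000] = 5.3797; exercise value = 7.0000 > continuation, so V_d = 7.0000 (exercise)
Node 0 (S = 20): continuation = 1/1.1·[0.3636·0.5054 + 0.6364·7.0000] = 4.2166; exercise value = 5.0000 > continuation, so V_0 = 5.0000 (exercise)

$5.00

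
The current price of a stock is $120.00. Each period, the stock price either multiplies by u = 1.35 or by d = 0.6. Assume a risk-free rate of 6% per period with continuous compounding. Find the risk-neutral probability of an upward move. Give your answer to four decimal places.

Risk-neutral probability p = (e^0.06 − 0.6)/(1.35 − 0.6) = 0.4618/0.7500 = 0.6158

p = 0.6158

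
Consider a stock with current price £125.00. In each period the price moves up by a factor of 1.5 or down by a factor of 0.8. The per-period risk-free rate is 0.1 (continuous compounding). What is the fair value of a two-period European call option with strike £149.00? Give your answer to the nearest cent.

£20.98

Risk-neutral probability p = (e^0.1 − 0.8)/(1.5 − 0.8) = 0.3052/0.7000 = 0.4360
Terminal stock prices: S_uu = 281.2, S_ud = 150, S_dd = 80
Terminal payoffs (S − K): max(132.2, 0) = 132.2, max(1, 0) = 1, max(-69, 0) = 0
Node u (S = 187.5): V_u = e^(−0.1)·[0.4360·132.2500 + 0.5640·1.0000] = 52.6792
Node d (S = 100): V_d = e^(−0.1)·[0.4360·1.0000 + 0.5640·0.0000] = 0.3945
Node 0 (S = 125): V_0 = e^(−0.1)·[0.4360·52.6792 + 0.5640·0.3945] = 20.9818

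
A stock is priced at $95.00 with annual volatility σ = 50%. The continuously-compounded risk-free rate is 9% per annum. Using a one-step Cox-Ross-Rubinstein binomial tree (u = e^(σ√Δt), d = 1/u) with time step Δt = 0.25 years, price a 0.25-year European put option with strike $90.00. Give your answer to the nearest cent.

$8.10

CRR parameters: u = e^(σ√Δt) = e^(0.5·√0.25) = 1.2840, d = 1/u = 0.7788
Per-period rate: rΔt = 0.09·0.25 = 0.0225, so R = e^0.0225 = 1.0228
Risk-neutral probability p = (e^0.0225 − 0.7788)/(1.2840 − 0.7788) = 0.2440/0.5052 = 0.4829
Terminal stock prices: S_u = 122, S_d = 73.99
Terminal payoffs (K − S): max(-31.98, 0) = 0, max(16.01, 0) = 16.01
Node 0 (S = 95): V_0 = e^(−0.0225)·[0.4829·0.0000 + 0.5171·16.0139] = 8.0971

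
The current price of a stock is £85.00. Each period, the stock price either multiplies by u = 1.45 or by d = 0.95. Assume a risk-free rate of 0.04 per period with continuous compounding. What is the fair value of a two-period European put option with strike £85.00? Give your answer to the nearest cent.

£5.12

Risk-neutral probability p = (e^0.04 − 0.95)/(1.45 − 0.95) = 0.0908/0.5000 = 0.1816
Terminal stock prices: S_uu = 178.7, S_ud = 117.1, S_dd = 76.71
Terminal payoffs (K − S): max(-93.71, 0) = 0, max(-32.09, 0) = 0, max(8.288, 0) = 8.288
Node u (S = 123.2): V_u = e^(−0.04)·[0.1816·0.0000 + 0.8184·0.0000] = 0.0000
Node d (S = 80.75): V_d = e^(−0.04)·[0.1816·0.0000 + 0.8184·8.2875] = 6.5164
Node 0 (S = 85): V_0 = e^(−0.04)·[0.1816·0.0000 + 0.8184·6.5164] = 5.1238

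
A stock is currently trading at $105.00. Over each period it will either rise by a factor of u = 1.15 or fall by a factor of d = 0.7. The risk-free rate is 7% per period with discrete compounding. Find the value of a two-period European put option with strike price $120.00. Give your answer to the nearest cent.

Risk-neutral probability p = (1 + 0.07 − 0.7)/(1.15 − 0.7) = 0.3700/0.4500 = 0.8222
Terminal stock prices: S_uu = 138.9, S_ud = 84.52, S_dd = 51.45
Terminal payoffs (K − S): max(-18.86, 0) = 0, max(35.48, 0) = 35.48, max(68.55, 0) = 68.55
Node u (S = 120.7): V_u = 1/1.07·[0.8222·0.0000 + 0.1778·35.4750] = 5.8941
Node d (S = 73.5): V_d = 1/1.07·[0.8222·35.4750 + 0.1778·68.5500] = 38.6495
Node 0 (S = 105): V_0 = 1/1.07·[0.8222·5.8941 + 0.1778·38.6495] = 10.9507

$10.95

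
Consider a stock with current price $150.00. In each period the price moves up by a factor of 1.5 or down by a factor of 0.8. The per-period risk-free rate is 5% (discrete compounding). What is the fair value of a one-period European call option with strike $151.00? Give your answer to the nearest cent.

Risk-neutral probability p = (1 + 0.05 − 0.8)/(1.5 − 0.8) = 0.2500/0.7000 = 0.3571
Terminal stock prices: S_u = 225, S_d = 120
Terminal payoffs (S − K): max(74, 0) = 74, max(-31, 0) = 0
Node 0 (S = 150): V_0 = 1/1.05·[0.3571·74.0000 + 0.6429·0.0000] = 25.1701

$25.17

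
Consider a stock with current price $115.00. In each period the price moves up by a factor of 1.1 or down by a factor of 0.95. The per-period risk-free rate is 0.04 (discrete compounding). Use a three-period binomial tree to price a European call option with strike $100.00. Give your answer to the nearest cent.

Risk-neutral probability p = (1 + 0.04 − 0.95)/(1.1 − 0.95) = 0.0900/0.1500 = 0.6000
Terminal stock prices: S_uuu = 153.1, S_uud = 132.2, S_udd = 114.2, S_ddd = 98.6
Terminal payoffs (S − K): max(53.07, 0) = 53.07, max(32.19, 0) = 32.19, max(14.17, 0) = 14.17, max(-1.402, 0) = 0
Node uu (S = 139.2): V_uu = 1/1.04·[0.6000·53.0650 + 0.4000·32.1925] = 42.9962
Node ud (S = 120.2): V_ud = 1/1.04·[0.6000·32.1925 + 0.4000·14.1663] = 24.0212
Node dd (S = 103.8): V_dd = 1/1.04·[0.6000·14.1663 + 0.4000·0.0000] = 8.1728
Node u (S = 126.5): V_u = 1/1.04·[0.6000·42.9962 + 0.4000·24.0212] = 34.0444
Node d (S = 109.2): V_d = 1/1.04·[0.6000·24.0212 + 0.4000·8.1728] = 17.0018
Node 0 (S = 115): V_0 = 1/1.04·[0.6000·34.0444 + 0.4000·17.0018] = 26.1801

$26.18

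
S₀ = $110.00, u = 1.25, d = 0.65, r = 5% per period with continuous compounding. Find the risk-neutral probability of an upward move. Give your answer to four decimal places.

Risk-neutral probability p = (e^0.05 − 0.65)/(1.25 − 0.65) = 0.4013/0.6000 = 0.6688

p = 0.6688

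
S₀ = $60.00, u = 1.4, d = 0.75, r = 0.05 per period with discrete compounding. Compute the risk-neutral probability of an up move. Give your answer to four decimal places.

Risk-neutral probability p = (1 + 0.05 − 0.75)/(1.4 − 0.75) = 0.3000/0.6500 = 0.4615

p = 0.4615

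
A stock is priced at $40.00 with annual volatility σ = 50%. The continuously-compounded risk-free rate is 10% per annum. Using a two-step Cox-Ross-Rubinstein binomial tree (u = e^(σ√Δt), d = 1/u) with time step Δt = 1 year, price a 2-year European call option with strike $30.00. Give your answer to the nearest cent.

CRR parameters: u = e^(σ√Δt) = e^(0.5·√1) = 1.6487, d = 1/u = 0.6065
Per-period rate: rΔt = 0.1·1 = 0.1, so R = e^0.1 = 1.1052
Risk-neutral probability p = (e^0.1 − 0.6065)/(1.6487 − 0.6065) = 0.4986/1.0422 = 0.4785
Terminal stock prices: S_uu = 108.7, S_ud = 40, S_dd = 14.72
Terminal payoffs (S − K): max(78.73, 0) = 78.73, max(10, 0) = 10, max(-15.28, 0) = 0
Node u (S = 65.95): V_u = e^(−0.1)·[0.4785·78.7313 + 0.5215·10.0000] = 38.8037
Node d (S = 24.26): V_d = e^(−0.1)·[0.4785·10.0000 + 0.5215·0.0000] = 4.3292
Node 0 (S = 40): V_0 = e^(−0.1)·[0.4785·38.8037 + 0.5215·4.3292] = 18.8421

$18.84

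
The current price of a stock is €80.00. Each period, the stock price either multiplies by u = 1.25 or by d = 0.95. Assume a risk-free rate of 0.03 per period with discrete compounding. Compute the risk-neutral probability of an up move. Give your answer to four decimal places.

p = 0.2667

Risk-neutral probability p = (1 + 0.03 − 0.95)/(1.25 − 0.95) = 0.0800/0.3000 = 0.2667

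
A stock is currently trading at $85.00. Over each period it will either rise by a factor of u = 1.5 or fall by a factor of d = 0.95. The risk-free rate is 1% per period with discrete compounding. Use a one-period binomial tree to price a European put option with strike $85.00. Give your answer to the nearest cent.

$3.75

Risk-neutral probability p = (1 + 0.01 − 0.95)/(1.5 − 0.95) = 0.0600/0.5500 = 0.1091
Terminal stock prices: S_u = 127.5, S_d = 80.75
Terminal payoffs (K − S): max(-42.5, 0) = 0, max(4.25, 0) = 4.25
Node 0 (S = 85): V_0 = 1/1.01·[0.1091·0.0000 + 0.8909·4.2500] = 3.7489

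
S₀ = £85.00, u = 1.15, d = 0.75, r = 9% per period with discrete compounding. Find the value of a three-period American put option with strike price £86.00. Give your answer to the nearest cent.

Risk-neutral probability p = (1 + 0.09 − 0.75)/(1.15 − 0.75) = 0.3400/0.4000 = 0.8500
Terminal stock prices: S_uuu = 129.3, S_uud = 84.31, S_udd = 54.98, S_ddd = 35.86
Terminal payoffs (K − S): max(-43.27, 0) = 0, max(1.691, 0) = 1.691, max(31.02, 0) = 31.02, max(50.14, 0) = 50.14
Node uu (S = 112.4): continuation = 1/1.09·[0.8500·0.0000 + 0.1500·1.6906] = 0.2327; exercise value = 0.0000 ≤ continuation, so V_uu = 0.2327
Node ud (S = 73.31): continuation = 1/1.09·[0.8500·1.6906 + 0.1500·31.0156] = 5.5866; exercise value = 12.6875 > continuation, so V_ud = 12.6875 (exercise)
Node dd (S = 47.81): continuation = 1/1.09·[0.8500·31.0156 + 0.1500·50.1406] = 31.0866; exercise value = 38.1875 > continuation, so V_dd = 38.1875 (exercise)
Node u (S = 97.75): continuation = 1/1.09·[0.8500·0.2327 + 0.1500·12.6875] = 1.9274; exercise value = 0.0000 ≤ continuation, so V_u = 1.9274
Node d (S = 63.75): continuation = 1/1.09·[0.8500·12.6875 + 0.1500·38.1875] = 15.1491; exercise value = 22.2500 > continuation, so V_d = 22.2500 (exercise)
Node 0 (S = 85): continuation = 1/1.09·[0.8500·1.9274 + 0.1500·22.2500] = 4.5650; exercise value = 1.0000 ≤ continuation, so V_0 = 4.5650

£4.56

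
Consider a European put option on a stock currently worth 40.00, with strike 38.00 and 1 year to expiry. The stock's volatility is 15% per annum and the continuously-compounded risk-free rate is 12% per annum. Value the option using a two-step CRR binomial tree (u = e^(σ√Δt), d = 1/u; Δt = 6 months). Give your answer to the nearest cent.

CRR parameters: u = e^(σ√Δt) = e^(0.15·√0.5) = 1.1119, d = 1/u = 0.8994
Per-period rate: rΔt = 0.12·0.5 = 0.06, so R = e^0.06 = 1.0618
Risk-neutral probability p = (e^0.06 − 0.8994)/(1.1119 − 0.8994) = 0.1625/0.2125 = 0.7645
Terminal stock prices: S_uu = 49.45, S_ud = 40, S_dd = 32.35
Terminal payoffs (K − S): max(-11.45, 0) = 0, max(-2, 0) = 0, max(5.646, 0) = 5.646
Node u (S = 44.48): V_u = e^(−0.06)·[0.7645·0.0000 + 0.2355·0.0000] = 0.0000
Node d (S = 35.97): V_d = e^(−0.06)·[0.7645·0.0000 + 0.2355·5.6457] = 1.2523
Node 0 (S = 40): V_0 = e^(−0.06)·[0.7645·0.0000 + 0.2355·1.2523] = 0.2778

0.28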